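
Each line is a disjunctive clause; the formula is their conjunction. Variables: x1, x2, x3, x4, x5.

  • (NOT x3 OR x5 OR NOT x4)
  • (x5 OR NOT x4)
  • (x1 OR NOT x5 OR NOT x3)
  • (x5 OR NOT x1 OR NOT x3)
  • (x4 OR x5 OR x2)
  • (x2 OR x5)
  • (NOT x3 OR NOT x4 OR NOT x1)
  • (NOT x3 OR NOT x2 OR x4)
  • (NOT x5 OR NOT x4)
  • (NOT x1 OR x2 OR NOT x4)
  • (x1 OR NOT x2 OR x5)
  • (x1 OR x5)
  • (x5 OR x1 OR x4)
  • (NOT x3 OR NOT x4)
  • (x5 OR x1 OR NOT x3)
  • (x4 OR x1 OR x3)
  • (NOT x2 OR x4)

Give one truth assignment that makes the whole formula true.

x1=True, x2=False, x3=False, x4=False, x5=True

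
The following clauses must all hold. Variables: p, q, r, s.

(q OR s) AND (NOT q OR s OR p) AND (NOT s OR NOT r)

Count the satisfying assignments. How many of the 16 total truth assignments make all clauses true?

6

The models are:
  p=0 q=0 r=0 s=1
  p=0 q=1 r=0 s=1
  p=1 q=0 r=0 s=1
  p=1 q=1 r=0 s=0
  p=1 q=1 r=0 s=1
  p=1 q=1 r=1 s=0
Count: 6.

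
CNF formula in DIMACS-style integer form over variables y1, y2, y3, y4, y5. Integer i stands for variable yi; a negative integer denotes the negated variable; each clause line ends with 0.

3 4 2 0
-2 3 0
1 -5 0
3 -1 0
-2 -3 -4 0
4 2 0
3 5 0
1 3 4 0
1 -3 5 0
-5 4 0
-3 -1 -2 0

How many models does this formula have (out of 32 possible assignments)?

2

Satisfying assignments:
  y1=T y2=F y3=T y4=T y5=F
  y1=T y2=F y3=T y4=T y5=T
That's 2 in total.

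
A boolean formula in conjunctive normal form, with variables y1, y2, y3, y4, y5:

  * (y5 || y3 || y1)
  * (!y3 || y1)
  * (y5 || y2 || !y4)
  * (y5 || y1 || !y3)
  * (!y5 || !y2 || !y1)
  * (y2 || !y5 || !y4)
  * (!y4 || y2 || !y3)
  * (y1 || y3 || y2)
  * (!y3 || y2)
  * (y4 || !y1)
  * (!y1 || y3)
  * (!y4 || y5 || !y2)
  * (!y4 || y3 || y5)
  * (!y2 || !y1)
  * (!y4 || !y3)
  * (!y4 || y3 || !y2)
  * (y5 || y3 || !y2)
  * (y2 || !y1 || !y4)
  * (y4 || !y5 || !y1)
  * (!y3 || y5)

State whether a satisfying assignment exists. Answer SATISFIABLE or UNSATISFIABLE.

Try y1 = False.
  then y3 is forced to False.
  then y5 is forced to True.
  then y2 is forced to True.
  then y4 is forced to False.
So y1=F, y2=T, y3=F, y4=F, y5=T is a satisfying assignment.

SATISFIABLE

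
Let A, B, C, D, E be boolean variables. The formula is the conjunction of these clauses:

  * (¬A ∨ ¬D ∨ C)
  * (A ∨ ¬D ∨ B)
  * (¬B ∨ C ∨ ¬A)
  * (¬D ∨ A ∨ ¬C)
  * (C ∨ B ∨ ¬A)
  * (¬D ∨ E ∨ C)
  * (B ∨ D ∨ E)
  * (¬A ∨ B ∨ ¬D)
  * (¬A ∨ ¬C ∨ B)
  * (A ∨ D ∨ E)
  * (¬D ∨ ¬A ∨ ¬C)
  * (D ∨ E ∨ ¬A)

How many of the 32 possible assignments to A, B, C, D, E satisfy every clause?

6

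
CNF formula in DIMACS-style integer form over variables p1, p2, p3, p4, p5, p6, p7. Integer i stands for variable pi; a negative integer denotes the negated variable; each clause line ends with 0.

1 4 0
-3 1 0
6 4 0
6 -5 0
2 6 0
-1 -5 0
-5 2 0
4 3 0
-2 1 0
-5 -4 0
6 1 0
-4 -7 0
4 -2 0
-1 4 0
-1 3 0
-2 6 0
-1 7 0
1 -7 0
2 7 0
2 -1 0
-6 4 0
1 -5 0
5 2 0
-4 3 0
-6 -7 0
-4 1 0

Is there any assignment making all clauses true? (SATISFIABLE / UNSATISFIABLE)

p1 = True:
  propagation gives p5=False, p4=True, p7=False; an empty clause results — contradiction.
p1 = False:
  propagation gives p4=True; an empty clause results — contradiction.
Every branch closes, so no satisfying assignment exists.

UNSATISFIABLE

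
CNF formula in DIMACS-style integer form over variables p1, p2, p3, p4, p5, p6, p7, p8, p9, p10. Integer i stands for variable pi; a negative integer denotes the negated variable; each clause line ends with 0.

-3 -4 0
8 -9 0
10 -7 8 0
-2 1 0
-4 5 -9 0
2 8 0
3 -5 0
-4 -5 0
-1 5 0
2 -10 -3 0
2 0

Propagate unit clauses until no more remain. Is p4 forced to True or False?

False

Unit clause (p2) sets p2 = True.
(¬p2 ∨ p1) with p2 = True leaves only p1, so p1 = True.
(p5 ∨ ¬p1): since p1 = True, the clause reduces to (p5). p5 = True.
In (p3 ∨ ¬p5), ¬p5 is now false; p3 must hold, so p3 = True.
From (¬p4 ∨ ¬p3) and p3 = True: p4 = False.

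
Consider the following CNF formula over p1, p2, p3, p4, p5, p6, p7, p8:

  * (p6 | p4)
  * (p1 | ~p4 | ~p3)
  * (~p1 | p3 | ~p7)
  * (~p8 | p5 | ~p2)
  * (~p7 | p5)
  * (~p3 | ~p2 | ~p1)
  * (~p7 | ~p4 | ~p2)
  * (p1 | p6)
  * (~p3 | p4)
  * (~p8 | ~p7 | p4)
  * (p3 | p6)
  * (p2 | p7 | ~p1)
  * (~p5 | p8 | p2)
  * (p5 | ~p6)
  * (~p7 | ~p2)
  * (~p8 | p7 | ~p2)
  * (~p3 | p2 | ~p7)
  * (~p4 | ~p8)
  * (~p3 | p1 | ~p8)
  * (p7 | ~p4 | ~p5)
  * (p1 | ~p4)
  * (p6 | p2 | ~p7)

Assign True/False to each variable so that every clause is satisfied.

Set p1 = True and propagate.
The remaining clauses are satisfied by p2 = True, p3 = False, p4 = False, p5 = True, p6 = True, p7 = False, p8 = False.
Check each clause:
  1. (p6 | p4) — p6 is true.
  2. (~p3 | p1 | ~p4) — p1 is true.
  3. (~p7 | ~p1 | p3) — ~p7 is true.
  4. (~p8 | ~p2 | p5) — ~p8 is true.
  5. (p5 | ~p7) — ~p7 is true.
  6. (~p2 | ~p1 | ~p3) — ~p3 is true.
  7. (~p2 | ~p4 | ~p7) — ~p7 is true.
  8. (p6 | p1) — p1 is true.
  9. (~p3 | p4) — ~p3 is true.
  10. (p4 | ~p7 | ~p8) — ~p8 is true.
  11. (p6 | p3) — p6 is true.
  12. (p7 | ~p1 | p2) — p2 is true.
  13. (p8 | ~p5 | p2) — p2 is true.
  14. (~p6 | p5) — p5 is true.
  15. (~p2 | ~p7) — ~p7 is true.
  16. (p7 | ~p2 | ~p8) — ~p8 is true.
  17. (~p7 | p2 | ~p3) — ~p7 is true.
  18. (~p4 | ~p8) — ~p8 is true.
  19. (~p8 | p1 | ~p3) — ~p8 is true.
  20. (~p5 | p7 | ~p4) — ~p4 is true.
  21. (~p4 | p1) — p1 is true.
  22. (p6 | ~p7 | p2) — ~p7 is true.

p1 = T  p2 = T  p3 = F  p4 = F  p5 = T  p6 = T  p7 = F  p8 = F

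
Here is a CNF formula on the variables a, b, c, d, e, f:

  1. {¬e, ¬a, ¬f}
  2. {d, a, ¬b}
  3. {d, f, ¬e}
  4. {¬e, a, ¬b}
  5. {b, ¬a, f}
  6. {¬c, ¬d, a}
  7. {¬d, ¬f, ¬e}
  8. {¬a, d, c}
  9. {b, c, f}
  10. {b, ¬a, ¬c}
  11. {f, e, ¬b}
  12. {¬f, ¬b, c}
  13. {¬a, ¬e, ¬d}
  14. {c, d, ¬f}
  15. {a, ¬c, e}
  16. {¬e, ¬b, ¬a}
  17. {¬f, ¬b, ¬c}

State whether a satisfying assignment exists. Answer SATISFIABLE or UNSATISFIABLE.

Try a = True.
Set b = False and propagate.
  then f is forced to True.
  then e is forced to False.
  then c is forced to False.
  then d is forced to True.
So a=T, b=F, c=F, d=T, e=F, f=T is a satisfying assignment.

SATISFIABLE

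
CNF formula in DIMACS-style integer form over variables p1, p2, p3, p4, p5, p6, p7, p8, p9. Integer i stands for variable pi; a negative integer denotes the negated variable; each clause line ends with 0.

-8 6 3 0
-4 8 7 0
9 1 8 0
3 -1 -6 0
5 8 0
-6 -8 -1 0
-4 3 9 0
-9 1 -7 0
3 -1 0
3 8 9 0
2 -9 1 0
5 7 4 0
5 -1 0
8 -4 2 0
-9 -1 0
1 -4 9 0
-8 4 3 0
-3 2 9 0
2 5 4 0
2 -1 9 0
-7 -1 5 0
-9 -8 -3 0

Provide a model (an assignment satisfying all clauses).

p1=False  p2=True  p3=True  p4=False  p5=False  p6=True  p7=True  p8=True  p9=False

Pure literal: p2 appears only positively; assign p2 = True.
Try p1 = False.
Branch on p3: take p3 = True.
Branch on p4: take p4 = False.
The remaining clauses are satisfied by p5 = False, p6 = True, p7 = True, p8 = True, p9 = False.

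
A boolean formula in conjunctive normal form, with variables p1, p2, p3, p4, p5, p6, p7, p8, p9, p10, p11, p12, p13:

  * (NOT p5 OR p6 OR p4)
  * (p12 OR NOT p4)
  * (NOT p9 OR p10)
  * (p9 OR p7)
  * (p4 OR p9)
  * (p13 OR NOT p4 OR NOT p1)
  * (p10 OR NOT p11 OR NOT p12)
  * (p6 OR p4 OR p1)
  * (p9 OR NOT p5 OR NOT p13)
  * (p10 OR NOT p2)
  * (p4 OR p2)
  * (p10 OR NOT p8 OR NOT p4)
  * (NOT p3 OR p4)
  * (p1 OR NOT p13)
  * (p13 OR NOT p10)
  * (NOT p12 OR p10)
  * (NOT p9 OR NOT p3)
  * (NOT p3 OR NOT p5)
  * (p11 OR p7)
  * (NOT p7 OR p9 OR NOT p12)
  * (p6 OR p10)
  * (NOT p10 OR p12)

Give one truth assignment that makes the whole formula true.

p1=True, p2=False, p3=False, p4=True, p5=False, p6=True, p7=True, p8=False, p9=True, p10=True, p11=True, p12=True, p13=True

Check each clause:
  1. (p6 OR NOT p5 OR p4) — NOT p5 is true.
  2. (p12 OR NOT p4) — p12 is true.
  3. (NOT p9 OR p10) — p10 is true.
  4. (p7 OR p9) — p9 is true.
  5. (p9 OR p4) — p9 is true.
  6. (p13 OR NOT p4 OR NOT p1) — p13 is true.
  7. (p10 OR NOT p12 OR NOT p11) — p10 is true.
  8. (p6 OR p4 OR p1) — p1 is true.
  9. (NOT p5 OR p9 OR NOT p13) — p9 is true.
  10. (p10 OR NOT p2) — p10 is true.
  11. (p2 OR p4) — p4 is true.
  12. (NOT p4 OR p10 OR NOT p8) — NOT p8 is true.
  13. (NOT p3 OR p4) — p4 is true.
  14. (p1 OR NOT p13) — p1 is true.
  15. (NOT p10 OR p13) — p13 is true.
  16. (p10 OR NOT p12) — p10 is true.
  17. (NOT p3 OR NOT p9) — NOT p3 is true.
  18. (NOT p5 OR NOT p3) — NOT p5 is true.
  19. (p11 OR p7) — p11 is true.
  20. (NOT p7 OR p9 OR NOT p12) — p9 is true.
  21. (p6 OR p10) — p10 is true.
  22. (p12 OR NOT p10) — p12 is true.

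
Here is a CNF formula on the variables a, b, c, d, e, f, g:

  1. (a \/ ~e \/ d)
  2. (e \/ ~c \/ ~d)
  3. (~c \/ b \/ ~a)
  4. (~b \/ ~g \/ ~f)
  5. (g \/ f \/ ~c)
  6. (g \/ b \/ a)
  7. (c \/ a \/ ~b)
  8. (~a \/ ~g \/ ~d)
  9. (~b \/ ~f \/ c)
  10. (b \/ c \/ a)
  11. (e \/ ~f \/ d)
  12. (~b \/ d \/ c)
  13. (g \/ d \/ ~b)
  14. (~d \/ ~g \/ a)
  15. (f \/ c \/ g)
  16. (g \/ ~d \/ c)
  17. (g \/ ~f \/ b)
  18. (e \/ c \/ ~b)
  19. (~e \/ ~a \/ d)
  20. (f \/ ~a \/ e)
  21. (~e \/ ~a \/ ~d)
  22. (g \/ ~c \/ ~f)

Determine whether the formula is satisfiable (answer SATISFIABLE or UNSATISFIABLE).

SATISFIABLE

Try a = False.
Branch on b: take b = True.
  then c is forced to True.
Set d = False and propagate.
  then e is forced to False.
  then f is forced to False.
  then g is forced to True.
Every clause has at least one true literal under this assignment.
So a=F, b=T, c=T, d=F, e=F, f=F, g=T is a satisfying assignment.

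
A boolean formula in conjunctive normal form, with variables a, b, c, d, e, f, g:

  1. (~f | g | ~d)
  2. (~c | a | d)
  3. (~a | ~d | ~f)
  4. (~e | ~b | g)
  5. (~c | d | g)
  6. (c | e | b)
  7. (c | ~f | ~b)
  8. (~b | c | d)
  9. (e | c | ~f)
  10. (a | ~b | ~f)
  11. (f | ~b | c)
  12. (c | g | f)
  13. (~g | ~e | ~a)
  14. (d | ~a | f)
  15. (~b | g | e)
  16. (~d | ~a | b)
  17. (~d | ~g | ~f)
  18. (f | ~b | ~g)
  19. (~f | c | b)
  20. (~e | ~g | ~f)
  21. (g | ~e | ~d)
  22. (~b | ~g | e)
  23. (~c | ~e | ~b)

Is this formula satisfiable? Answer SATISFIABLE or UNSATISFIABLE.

SATISFIABLE

Try a = False.
Set b = False and propagate.
Try c = False.
  then e is forced to True.
  then f is forced to False.
  then g is forced to True.
d is now unconstrained; take d = True.
So a = False  b = False  c = False  d = True  e = True  f = False  g = True is a satisfying assignment.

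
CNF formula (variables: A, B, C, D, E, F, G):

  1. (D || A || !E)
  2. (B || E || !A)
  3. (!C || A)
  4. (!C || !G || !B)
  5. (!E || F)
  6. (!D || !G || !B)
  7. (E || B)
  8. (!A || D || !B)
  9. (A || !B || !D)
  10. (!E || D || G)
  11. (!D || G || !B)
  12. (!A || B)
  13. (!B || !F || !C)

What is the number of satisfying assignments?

6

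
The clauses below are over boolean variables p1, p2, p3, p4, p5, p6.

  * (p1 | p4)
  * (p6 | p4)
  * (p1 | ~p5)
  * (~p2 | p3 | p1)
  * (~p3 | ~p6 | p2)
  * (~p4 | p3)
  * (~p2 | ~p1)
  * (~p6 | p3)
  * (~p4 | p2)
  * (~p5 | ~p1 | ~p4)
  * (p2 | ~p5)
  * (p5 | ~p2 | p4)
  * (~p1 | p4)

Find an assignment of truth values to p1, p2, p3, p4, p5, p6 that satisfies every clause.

p1=F, p2=T, p3=T, p4=T, p5=F, p6=F

Check each clause:
  1. (p1 | p4) — p4 is true.
  2. (p4 | p6) — p4 is true.
  3. (p1 | ~p5) — ~p5 is true.
  4. (p3 | p1 | ~p2) — p3 is true.
  5. (~p6 | p2 | ~p3) — ~p6 is true.
  6. (~p4 | p3) — p3 is true.
  7. (~p1 | ~p2) — ~p1 is true.
  8. (p3 | ~p6) — ~p6 is true.
  9. (~p4 | p2) — p2 is true.
  10. (~p1 | ~p5 | ~p4) — ~p5 is true.
  11. (p2 | ~p5) — p2 is true.
  12. (p5 | p4 | ~p2) — p4 is true.
  13. (p4 | ~p1) — p4 is true.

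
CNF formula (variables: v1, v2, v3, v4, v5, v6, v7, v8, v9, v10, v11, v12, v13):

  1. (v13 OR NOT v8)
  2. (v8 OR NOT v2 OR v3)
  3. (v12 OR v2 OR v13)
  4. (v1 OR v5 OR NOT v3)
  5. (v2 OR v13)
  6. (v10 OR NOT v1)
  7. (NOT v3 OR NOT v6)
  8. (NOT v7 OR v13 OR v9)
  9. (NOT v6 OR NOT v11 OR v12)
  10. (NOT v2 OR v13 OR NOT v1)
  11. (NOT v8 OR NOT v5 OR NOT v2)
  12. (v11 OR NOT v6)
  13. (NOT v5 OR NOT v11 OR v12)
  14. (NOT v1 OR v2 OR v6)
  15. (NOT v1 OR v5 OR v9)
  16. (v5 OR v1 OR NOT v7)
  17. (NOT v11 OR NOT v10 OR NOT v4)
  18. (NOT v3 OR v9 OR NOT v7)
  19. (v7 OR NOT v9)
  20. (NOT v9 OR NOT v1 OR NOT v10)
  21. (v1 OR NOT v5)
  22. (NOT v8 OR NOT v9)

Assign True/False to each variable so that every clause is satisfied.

v1=False, v2=False, v3=False, v4=False, v5=False, v6=False, v7=False, v8=True, v9=False, v10=True, v11=False, v12=True, v13=True

Check each clause:
  1. (NOT v8 OR v13) — v13 is true.
  2. (v8 OR v3 OR NOT v2) — v8 is true.
  3. (v13 OR v2 OR v12) — v12 is true.
  4. (v5 OR v1 OR NOT v3) — NOT v3 is true.
  5. (v13 OR v2) — v13 is true.
  6. (v10 OR NOT v1) — v10 is true.
  7. (NOT v3 OR NOT v6) — NOT v6 is true.
  8. (v9 OR v13 OR NOT v7) — NOT v7 is true.
  9. (v12 OR NOT v11 OR NOT v6) — NOT v6 is true.
  10. (NOT v1 OR v13 OR NOT v2) — v13 is true.
  11. (NOT v2 OR NOT v8 OR NOT v5) — NOT v5 is true.
  12. (NOT v6 OR v11) — NOT v6 is true.
  13. (NOT v11 OR NOT v5 OR v12) — NOT v5 is true.
  14. (NOT v1 OR v2 OR v6) — NOT v1 is true.
  15. (v5 OR v9 OR NOT v1) — NOT v1 is true.
  16. (v1 OR NOT v7 OR v5) — NOT v7 is true.
  17. (NOT v4 OR NOT v11 OR NOT v10) — NOT v4 is true.
  18. (v9 OR NOT v7 OR NOT v3) — NOT v7 is true.
  19. (v7 OR NOT v9) — NOT v9 is true.
  20. (NOT v9 OR NOT v10 OR NOT v1) — NOT v1 is true.
  21. (v1 OR NOT v5) — NOT v5 is true.
  22. (NOT v9 OR NOT v8) — NOT v9 is true.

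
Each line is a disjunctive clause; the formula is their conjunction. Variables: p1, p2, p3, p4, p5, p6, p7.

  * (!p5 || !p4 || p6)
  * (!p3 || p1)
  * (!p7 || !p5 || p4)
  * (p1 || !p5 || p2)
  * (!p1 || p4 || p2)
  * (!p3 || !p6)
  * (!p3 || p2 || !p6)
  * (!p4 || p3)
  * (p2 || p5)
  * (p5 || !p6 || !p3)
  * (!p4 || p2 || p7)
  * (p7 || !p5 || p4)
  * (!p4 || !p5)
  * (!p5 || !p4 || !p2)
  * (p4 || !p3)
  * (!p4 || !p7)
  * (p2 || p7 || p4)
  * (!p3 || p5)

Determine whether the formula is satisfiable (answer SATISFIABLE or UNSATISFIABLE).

SATISFIABLE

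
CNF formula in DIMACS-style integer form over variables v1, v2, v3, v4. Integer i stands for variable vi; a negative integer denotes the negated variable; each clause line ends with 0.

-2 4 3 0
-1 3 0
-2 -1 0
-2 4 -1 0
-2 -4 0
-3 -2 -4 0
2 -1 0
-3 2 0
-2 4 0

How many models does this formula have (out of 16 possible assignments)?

2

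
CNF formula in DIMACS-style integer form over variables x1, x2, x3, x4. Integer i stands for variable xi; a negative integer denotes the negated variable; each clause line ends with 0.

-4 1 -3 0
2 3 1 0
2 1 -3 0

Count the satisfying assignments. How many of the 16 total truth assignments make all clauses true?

11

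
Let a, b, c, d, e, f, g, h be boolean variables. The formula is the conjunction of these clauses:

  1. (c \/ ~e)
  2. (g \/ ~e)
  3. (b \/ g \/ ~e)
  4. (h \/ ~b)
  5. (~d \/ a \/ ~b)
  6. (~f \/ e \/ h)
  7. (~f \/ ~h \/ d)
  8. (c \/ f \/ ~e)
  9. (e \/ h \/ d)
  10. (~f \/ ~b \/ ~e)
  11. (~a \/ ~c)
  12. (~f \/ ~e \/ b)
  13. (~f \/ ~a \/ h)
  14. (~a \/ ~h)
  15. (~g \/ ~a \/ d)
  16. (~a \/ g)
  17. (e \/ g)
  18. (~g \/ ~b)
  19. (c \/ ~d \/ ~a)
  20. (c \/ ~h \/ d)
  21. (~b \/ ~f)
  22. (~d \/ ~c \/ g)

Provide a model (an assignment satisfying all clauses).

a = False, b = False, c = True, d = False, e = True, f = False, g = True, h = True

Check each clause:
  1. (c \/ ~e) — c is true.
  2. (g \/ ~e) — g is true.
  3. (b \/ g \/ ~e) — g is true.
  4. (~b \/ h) — h is true.
  5. (~d \/ ~b \/ a) — ~d is true.
  6. (h \/ ~f \/ e) — h is true.
  7. (~f \/ ~h \/ d) — ~f is true.
  8. (~e \/ c \/ f) — c is true.
  9. (e \/ h \/ d) — h is true.
  10. (~e \/ ~f \/ ~b) — ~f is true.
  11. (~c \/ ~a) — ~a is true.
  12. (~f \/ b \/ ~e) — ~f is true.
  13. (h \/ ~a \/ ~f) — h is true.
  14. (~a \/ ~h) — ~a is true.
  15. (~g \/ d \/ ~a) — ~a is true.
  16. (~a \/ g) — ~a is true.
  17. (g \/ e) — e is true.
  18. (~b \/ ~g) — ~b is true.
  19. (~a \/ c \/ ~d) — c is true.
  20. (c \/ d \/ ~h) — c is true.
  21. (~f \/ ~b) — ~f is true.
  22. (~c \/ ~d \/ g) — ~d is true.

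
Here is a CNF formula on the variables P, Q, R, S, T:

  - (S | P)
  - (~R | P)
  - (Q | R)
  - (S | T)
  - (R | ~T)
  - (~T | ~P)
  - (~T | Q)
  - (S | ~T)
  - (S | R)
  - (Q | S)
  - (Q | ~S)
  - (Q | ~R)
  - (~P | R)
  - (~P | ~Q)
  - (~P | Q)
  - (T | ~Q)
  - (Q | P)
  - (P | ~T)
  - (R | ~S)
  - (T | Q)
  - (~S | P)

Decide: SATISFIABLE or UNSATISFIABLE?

UNSATISFIABLE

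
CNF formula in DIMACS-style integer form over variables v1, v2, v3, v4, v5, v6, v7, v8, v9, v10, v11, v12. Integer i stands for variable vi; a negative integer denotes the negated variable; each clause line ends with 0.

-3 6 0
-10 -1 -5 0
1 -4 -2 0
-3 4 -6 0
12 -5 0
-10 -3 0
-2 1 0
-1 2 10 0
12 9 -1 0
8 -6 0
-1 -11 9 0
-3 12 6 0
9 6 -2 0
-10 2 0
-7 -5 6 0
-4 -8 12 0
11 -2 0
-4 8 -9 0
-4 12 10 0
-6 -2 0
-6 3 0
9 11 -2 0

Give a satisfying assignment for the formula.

v1 = False, v2 = False, v3 = False, v4 = False, v5 = False, v6 = False, v7 = False, v8 = True, v9 = True, v10 = False, v11 = False, v12 = True

v5 occurs only negated in the remaining clauses — set v5 = False.
Pure literal: v7 appears only negated; assign v7 = False.
Branch on v1: take v1 = False.
  then v2 is forced to False.
  then v10 is forced to False.
Branch on v3: take v3 = False.
  then v6 is forced to False.
For the remaining variables, v4 = False, v8 = True, v9 = True, v11 = False, v12 = True works.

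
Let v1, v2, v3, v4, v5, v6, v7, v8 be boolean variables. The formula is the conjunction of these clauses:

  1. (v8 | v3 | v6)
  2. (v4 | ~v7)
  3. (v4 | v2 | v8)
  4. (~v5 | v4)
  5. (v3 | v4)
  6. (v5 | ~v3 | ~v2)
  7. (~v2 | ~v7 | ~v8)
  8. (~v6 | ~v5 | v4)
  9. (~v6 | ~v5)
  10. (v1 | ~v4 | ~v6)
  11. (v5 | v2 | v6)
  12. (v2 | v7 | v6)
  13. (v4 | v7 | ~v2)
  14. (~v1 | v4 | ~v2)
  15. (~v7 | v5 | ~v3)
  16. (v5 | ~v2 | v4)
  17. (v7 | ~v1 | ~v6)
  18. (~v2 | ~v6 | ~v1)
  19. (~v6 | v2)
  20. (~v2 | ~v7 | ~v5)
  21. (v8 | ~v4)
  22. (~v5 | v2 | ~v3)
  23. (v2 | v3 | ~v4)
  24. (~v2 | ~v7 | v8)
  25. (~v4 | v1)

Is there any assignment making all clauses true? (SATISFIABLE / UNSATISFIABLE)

SATISFIABLE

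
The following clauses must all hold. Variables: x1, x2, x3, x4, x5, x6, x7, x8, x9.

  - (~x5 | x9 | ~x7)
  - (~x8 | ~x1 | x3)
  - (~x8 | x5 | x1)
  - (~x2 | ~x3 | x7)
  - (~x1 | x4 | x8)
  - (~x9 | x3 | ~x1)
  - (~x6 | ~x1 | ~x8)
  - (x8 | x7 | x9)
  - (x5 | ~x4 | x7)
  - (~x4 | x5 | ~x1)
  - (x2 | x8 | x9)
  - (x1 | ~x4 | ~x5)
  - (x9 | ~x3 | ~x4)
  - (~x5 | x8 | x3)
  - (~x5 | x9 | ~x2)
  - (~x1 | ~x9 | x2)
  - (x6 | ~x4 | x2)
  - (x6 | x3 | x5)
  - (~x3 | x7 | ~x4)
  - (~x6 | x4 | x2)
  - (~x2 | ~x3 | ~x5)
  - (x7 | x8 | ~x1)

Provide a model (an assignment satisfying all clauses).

x1=F, x2=T, x3=F, x4=F, x5=T, x6=T, x7=T, x8=T, x9=T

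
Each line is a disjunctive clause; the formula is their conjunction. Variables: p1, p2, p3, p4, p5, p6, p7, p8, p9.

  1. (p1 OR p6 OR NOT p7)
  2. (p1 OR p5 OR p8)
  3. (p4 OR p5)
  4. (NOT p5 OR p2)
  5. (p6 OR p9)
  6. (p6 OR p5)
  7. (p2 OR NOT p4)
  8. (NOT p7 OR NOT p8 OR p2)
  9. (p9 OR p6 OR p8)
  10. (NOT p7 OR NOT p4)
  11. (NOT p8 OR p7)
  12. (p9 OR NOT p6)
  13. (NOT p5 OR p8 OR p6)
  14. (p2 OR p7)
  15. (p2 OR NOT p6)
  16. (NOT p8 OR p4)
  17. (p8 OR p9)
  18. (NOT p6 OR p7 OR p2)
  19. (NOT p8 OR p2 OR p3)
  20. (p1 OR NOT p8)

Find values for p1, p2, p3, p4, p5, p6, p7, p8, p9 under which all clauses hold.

p1 = F  p2 = T  p3 = F  p4 = F  p5 = T  p6 = T  p7 = T  p8 = F  p9 = T

p2 occurs only positively in the remaining clauses — set p2 = True.
Pure literal: p9 appears only positively; assign p9 = True.
Set p1 = False and propagate.
  then p8 is forced to False.
  then p5 is forced to True.
  then p6 is forced to True.
For the remaining variables, p3 = False, p4 = False, p7 = True works.
Every clause has at least one true literal under this assignment.
Check each clause:
  1. (p6 OR NOT p7 OR p1) — p6 is true.
  2. (p1 OR p8 OR p5) — p5 is true.
  3. (p4 OR p5) — p5 is true.
  4. (p2 OR NOT p5) — p2 is true.
  5. (p6 OR p9) — p9 is true.
  6. (p6 OR p5) — p5 is true.
  7. (p2 OR NOT p4) — p2 is true.
  8. (NOT p8 OR p2 OR NOT p7) — NOT p8 is true.
  9. (p8 OR p6 OR p9) — p9 is true.
  10. (NOT p4 OR NOT p7) — NOT p4 is true.
  11. (p7 OR NOT p8) — NOT p8 is true.
  12. (p9 OR NOT p6) — p9 is true.
  13. (p8 OR NOT p5 OR p6) — p6 is true.
  14. (p2 OR p7) — p2 is true.
  15. (p2 OR NOT p6) — p2 is true.
  16. (NOT p8 OR p4) — NOT p8 is true.
  17. (p9 OR p8) — p9 is true.
  18. (p2 OR NOT p6 OR p7) — p2 is true.
  19. (NOT p8 OR p2 OR p3) — NOT p8 is true.
  20. (NOT p8 OR p1) — NOT p8 is true.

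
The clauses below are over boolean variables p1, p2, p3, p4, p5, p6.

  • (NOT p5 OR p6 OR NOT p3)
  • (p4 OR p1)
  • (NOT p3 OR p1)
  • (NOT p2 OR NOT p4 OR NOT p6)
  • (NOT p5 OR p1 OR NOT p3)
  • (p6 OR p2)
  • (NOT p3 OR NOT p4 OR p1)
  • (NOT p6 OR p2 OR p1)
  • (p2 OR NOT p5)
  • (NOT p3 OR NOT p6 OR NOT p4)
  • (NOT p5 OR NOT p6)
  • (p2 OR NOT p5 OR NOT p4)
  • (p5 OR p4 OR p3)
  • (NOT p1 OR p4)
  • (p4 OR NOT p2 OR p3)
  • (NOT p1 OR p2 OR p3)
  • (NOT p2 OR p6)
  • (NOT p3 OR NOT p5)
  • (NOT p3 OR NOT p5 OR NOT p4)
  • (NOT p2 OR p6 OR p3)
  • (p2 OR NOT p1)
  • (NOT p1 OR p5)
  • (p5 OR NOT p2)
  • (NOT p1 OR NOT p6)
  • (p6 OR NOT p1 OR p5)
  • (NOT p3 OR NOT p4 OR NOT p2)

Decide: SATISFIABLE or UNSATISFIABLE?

UNSATISFIABLE

p2 = True:
  propagation gives p6=True, p4=False, p1=True; an empty clause results — contradiction.
p2 = False:
  propagation gives p6=True, p1=True; an empty clause results — contradiction.
Every branch closes, so no satisfying assignment exists.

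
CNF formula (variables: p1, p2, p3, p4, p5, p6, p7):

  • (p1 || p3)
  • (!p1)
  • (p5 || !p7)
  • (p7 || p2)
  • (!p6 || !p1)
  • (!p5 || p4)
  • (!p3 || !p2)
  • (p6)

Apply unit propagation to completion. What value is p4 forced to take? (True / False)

Unit clause (!p1) sets p1 = False.
In (p1 || p3), p1 is now false; p3 must hold, so p3 = True.
(!p2 || !p3) with p3 = True leaves only !p2, so p2 = False.
From (p7 || p2) and p2 = False: p7 = True.
(!p7 || p5): since p7 = True, the clause reduces to (p5). p5 = True.
From (p4 || !p5) and p5 = True: p4 = True.

True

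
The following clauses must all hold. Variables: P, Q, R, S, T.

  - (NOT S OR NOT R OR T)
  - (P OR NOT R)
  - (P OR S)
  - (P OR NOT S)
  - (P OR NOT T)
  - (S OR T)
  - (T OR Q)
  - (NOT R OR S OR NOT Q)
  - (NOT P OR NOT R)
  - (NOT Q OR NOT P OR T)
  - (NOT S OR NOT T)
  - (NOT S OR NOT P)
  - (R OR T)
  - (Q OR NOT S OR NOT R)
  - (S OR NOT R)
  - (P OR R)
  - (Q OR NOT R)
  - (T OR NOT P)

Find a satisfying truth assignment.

P=1, Q=0, R=0, S=0, T=1

Set P = True and propagate.
  then R is forced to False.
  then S is forced to False.
  then T is forced to True.
Q is now unconstrained; take Q = False.
Every clause has at least one true literal under this assignment.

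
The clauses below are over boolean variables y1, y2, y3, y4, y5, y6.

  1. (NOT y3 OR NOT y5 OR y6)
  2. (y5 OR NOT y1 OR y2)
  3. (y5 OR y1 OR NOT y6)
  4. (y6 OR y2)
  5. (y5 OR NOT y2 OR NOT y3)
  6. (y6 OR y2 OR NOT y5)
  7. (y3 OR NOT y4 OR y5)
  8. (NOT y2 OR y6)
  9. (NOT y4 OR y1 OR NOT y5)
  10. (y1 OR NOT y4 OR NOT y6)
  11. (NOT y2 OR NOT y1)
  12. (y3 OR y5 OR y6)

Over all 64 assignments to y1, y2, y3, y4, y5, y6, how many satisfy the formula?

Satisfying assignments:
  y1=0 y2=0 y3=0 y4=0 y5=1 y6=1
  y1=0 y2=0 y3=1 y4=0 y5=1 y6=1
  y1=0 y2=1 y3=0 y4=0 y5=1 y6=1
  y1=0 y2=1 y3=1 y4=0 y5=1 y6=1
  y1=1 y2=0 y3=0 y4=0 y5=1 y6=1
  y1=1 y2=0 y3=0 y4=1 y5=1 y6=1
  y1=1 y2=0 y3=1 y4=0 y5=1 y6=1
  y1=1 y2=0 y3=1 y4=1 y5=1 y6=1
That's 8 in total.

8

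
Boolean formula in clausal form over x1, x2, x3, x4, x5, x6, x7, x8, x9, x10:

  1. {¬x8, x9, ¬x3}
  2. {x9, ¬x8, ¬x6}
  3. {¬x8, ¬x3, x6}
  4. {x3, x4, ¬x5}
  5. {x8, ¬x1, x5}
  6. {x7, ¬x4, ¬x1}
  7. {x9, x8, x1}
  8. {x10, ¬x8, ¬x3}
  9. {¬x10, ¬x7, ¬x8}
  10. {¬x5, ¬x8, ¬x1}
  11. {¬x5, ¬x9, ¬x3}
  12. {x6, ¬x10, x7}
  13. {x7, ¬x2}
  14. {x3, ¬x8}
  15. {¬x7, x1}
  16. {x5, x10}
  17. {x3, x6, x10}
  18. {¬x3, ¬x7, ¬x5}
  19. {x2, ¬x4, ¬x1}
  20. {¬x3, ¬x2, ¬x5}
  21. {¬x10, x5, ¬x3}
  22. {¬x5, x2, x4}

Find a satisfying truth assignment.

x1=1, x2=1, x3=0, x4=1, x5=1, x6=0, x7=1, x8=0, x9=0, x10=1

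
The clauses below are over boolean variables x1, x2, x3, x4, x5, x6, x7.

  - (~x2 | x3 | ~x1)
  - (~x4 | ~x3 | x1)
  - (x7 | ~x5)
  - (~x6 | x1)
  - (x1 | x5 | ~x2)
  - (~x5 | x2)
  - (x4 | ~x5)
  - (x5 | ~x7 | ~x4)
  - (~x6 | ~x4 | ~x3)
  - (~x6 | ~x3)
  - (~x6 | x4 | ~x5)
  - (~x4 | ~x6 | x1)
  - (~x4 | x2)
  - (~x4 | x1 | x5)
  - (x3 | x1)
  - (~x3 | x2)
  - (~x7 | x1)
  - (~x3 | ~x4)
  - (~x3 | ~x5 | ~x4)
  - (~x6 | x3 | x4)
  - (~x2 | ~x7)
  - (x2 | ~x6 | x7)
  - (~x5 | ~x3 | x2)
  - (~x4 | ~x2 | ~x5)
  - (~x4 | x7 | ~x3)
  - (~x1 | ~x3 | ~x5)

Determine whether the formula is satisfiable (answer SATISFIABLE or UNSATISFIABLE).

SATISFIABLE

x6 occurs only negated in the remaining clauses — set x6 = False.
Set x1 = True and propagate.
Try x2 = False.
  then x5 is forced to False.
  then x4 is forced to False.
  then x3 is forced to False.
x7 is now unconstrained; take x7 = False.
Every clause has at least one true literal under this assignment.
So x1=T, x2=F, x3=F, x4=F, x5=F, x6=F, x7=F is a satisfying assignment.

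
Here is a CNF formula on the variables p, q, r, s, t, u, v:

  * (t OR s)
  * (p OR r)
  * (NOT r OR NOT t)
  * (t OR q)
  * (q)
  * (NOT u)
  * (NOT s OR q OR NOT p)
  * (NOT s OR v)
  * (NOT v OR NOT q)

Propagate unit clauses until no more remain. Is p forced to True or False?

(q) stands alone — q = True.
Unit clause (NOT u) sets u = False.
(NOT q OR NOT v) with q = True leaves only NOT v, so v = False.
(NOT s OR v) with v = False leaves only NOT s, so s = False.
(t OR s): since s = False, the clause reduces to (t). t = True.
(NOT r OR NOT t): since t = True, the clause reduces to (NOT r). r = False.
(r OR p) with r = False leaves only p, so p = True.

True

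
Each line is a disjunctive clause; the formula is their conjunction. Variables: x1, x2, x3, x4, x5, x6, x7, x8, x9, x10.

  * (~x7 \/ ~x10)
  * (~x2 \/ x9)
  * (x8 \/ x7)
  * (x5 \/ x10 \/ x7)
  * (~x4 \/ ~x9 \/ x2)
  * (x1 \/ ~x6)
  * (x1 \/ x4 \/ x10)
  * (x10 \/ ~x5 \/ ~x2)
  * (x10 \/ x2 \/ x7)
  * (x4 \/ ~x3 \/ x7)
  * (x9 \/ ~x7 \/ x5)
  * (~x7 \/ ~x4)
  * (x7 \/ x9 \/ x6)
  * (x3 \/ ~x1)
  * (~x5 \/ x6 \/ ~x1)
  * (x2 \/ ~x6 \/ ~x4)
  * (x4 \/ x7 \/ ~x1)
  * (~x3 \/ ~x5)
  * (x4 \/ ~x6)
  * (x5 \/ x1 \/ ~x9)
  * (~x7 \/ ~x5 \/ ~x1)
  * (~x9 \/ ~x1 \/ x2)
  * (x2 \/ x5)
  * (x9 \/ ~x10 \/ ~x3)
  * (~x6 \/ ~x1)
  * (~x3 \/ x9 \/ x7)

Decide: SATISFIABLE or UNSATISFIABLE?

Pure literal: x8 appears only positively; assign x8 = True.
Set x1 = False and propagate.
  then x6 is forced to False.
Branch on x2: take x2 = True.
  then x9 is forced to True.
  then x5 is forced to True.
  then x10 is forced to True.
  then x7 is forced to False.
  then x3 is forced to False.
x4 is now unconstrained; take x4 = True.
So x1=F  x2=T  x3=F  x4=T  x5=T  x6=F  x7=F  x8=T  x9=T  x10=T is a satisfying assignment.

SATISFIABLE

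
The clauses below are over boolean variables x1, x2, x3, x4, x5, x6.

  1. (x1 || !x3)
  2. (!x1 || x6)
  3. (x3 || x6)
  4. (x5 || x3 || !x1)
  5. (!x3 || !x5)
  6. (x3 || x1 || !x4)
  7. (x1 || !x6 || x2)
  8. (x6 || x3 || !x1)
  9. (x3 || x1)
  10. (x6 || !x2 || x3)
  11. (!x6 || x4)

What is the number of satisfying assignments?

Satisfying assignments:
  x1=1 x2=0 x3=0 x4=1 x5=1 x6=1
  x1=1 x2=0 x3=1 x4=1 x5=0 x6=1
  x1=1 x2=1 x3=0 x4=1 x5=1 x6=1
  x1=1 x2=1 x3=1 x4=1 x5=0 x6=1
That's 4 in total.

4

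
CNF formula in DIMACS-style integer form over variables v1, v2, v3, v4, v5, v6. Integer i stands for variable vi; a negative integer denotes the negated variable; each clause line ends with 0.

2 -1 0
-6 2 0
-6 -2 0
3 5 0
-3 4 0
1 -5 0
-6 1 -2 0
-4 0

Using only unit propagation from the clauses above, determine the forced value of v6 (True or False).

(!v4) is a unit clause: v4 = False.
From (!v3 || v4) and v4 = False: v3 = False.
(v5 || v3) with v3 = False leaves only v5, so v5 = True.
(v1 || !v5) with v5 = True leaves only v1, so v1 = True.
In (v2 || !v1), !v1 is now false; v2 must hold, so v2 = True.
In (!v2 || !v6), !v2 is now false; !v6 must hold, so v6 = False.

False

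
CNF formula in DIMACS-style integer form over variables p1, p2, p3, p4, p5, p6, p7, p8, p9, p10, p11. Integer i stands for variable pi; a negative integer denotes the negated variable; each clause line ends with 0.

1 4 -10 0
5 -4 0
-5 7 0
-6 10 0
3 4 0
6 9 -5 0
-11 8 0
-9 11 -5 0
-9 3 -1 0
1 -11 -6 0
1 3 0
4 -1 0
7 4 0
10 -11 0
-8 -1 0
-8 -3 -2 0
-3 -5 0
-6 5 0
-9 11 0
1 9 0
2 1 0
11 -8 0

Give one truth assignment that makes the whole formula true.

p1 = T, p2 = T, p3 = F, p4 = T, p5 = T, p6 = T, p7 = T, p8 = F, p9 = F, p10 = T, p11 = F

Pure literal: p7 appears only positively; assign p7 = True.
Branch on p1: take p1 = True.
  then p4 is forced to True.
  then p5 is forced to True.
  then p8 is forced to False.
  then p11 is forced to False.
  then p9 is forced to False.
  then p6 is forced to True.
  then p10 is forced to True.
  then p3 is forced to False.
p2 is now unconstrained; take p2 = True.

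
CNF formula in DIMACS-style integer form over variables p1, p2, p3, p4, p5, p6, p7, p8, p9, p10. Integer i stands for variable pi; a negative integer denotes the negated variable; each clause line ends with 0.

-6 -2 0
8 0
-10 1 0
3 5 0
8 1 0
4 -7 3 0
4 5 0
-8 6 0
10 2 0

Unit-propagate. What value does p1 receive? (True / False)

True

Unit clause (p8) sets p8 = True.
(¬p8 ∨ p6) with p8 = True leaves only p6, so p6 = True.
In (¬p2 ∨ ¬p6), ¬p6 is now false; ¬p2 must hold, so p2 = False.
(p2 ∨ p10) with p2 = False leaves only p10, so p10 = True.
From (p1 ∨ ¬p10) and p10 = True: p1 = True.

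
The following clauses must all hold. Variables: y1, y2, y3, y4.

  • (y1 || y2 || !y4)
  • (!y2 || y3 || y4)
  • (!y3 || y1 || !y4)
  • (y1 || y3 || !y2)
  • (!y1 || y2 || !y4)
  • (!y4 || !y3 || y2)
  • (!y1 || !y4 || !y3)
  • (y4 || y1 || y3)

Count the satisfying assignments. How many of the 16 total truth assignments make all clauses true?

The models are:
  y1=0 y2=0 y3=1 y4=0
  y1=0 y2=1 y3=1 y4=0
  y1=1 y2=0 y3=0 y4=0
  y1=1 y2=0 y3=1 y4=0
  y1=1 y2=1 y3=0 y4=1
  y1=1 y2=1 y3=1 y4=0
That's 6 in total.

6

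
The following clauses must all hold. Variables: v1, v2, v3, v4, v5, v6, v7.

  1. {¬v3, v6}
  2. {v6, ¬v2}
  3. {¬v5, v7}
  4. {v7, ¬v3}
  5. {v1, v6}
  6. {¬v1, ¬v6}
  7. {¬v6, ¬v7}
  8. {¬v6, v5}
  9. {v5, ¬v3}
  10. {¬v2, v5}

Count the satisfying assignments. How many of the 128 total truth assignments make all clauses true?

6

The models are:
  v1=1 v2=0 v3=0 v4=0 v5=0 v6=0 v7=0
  v1=1 v2=0 v3=0 v4=0 v5=0 v6=0 v7=1
  v1=1 v2=0 v3=0 v4=0 v5=1 v6=0 v7=1
  v1=1 v2=0 v3=0 v4=1 v5=0 v6=0 v7=0
  v1=1 v2=0 v3=0 v4=1 v5=0 v6=0 v7=1
  v1=1 v2=0 v3=0 v4=1 v5=1 v6=0 v7=1
Count: 6.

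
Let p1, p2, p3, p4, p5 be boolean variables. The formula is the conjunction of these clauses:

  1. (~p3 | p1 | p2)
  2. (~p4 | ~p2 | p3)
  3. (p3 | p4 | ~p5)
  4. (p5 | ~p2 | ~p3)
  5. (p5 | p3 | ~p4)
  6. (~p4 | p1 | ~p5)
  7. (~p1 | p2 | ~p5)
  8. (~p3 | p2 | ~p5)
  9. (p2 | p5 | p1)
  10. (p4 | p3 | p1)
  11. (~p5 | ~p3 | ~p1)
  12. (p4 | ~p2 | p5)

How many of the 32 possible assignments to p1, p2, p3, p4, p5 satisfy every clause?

4

Satisfying assignments:
  p1=F p2=T p3=T p4=F p5=T
  p1=T p2=F p3=F p4=F p5=F
  p1=T p2=F p3=T p4=F p5=F
  p1=T p2=F p3=T p4=T p5=F
That's 4 in total.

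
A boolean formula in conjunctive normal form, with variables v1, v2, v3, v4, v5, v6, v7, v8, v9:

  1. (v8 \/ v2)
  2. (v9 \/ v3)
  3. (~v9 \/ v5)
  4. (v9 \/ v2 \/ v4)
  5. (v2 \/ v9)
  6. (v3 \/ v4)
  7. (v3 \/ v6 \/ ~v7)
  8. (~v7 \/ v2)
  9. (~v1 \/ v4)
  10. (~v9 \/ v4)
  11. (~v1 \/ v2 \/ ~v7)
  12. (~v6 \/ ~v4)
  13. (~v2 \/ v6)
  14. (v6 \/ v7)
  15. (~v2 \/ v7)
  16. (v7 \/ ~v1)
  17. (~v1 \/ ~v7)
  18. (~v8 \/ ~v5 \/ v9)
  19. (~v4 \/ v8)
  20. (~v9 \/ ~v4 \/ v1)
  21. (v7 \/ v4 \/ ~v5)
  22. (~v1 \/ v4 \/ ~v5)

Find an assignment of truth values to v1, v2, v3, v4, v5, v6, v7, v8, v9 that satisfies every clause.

v1=F  v2=T  v3=T  v4=F  v5=F  v6=T  v7=T  v8=T  v9=F

v3 occurs only positively in the remaining clauses — set v3 = True.
Set v1 = False and propagate.
For the remaining variables, v2 = True, v4 = False, v5 = False, v6 = True, v7 = True, v8 = True, v9 = False works.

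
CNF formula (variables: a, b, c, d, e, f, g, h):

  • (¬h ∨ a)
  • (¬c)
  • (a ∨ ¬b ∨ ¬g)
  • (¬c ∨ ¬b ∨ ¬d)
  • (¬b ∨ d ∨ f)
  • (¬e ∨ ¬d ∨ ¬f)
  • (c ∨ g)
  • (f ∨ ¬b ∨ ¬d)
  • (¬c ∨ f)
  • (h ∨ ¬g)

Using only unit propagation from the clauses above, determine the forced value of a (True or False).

True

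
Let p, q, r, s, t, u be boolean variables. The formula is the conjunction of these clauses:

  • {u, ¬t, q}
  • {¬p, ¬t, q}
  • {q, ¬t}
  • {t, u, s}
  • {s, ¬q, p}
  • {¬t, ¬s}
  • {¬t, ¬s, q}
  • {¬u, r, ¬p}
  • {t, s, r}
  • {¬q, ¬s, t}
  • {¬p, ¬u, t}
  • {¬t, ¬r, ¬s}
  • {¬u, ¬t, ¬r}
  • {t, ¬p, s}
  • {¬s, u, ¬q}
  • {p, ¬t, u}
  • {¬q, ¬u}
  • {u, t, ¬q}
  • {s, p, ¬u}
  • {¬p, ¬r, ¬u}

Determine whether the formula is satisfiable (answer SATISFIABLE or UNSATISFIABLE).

SATISFIABLE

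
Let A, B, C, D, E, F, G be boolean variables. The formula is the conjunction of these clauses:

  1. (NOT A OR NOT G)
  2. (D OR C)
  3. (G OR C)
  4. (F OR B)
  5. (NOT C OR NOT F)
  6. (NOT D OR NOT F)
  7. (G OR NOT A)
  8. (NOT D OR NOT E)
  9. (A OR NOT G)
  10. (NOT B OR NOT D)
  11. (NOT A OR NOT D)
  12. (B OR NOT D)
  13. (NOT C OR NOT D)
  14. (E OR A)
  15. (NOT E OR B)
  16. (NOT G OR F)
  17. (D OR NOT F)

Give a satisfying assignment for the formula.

A = F  B = T  C = T  D = F  E = T  F = F  G = F

Branch on A: take A = False.
  then G is forced to False.
  then C is forced to True.
  then F is forced to False.
  then B is forced to True.
  then D is forced to False.
  then E is forced to True.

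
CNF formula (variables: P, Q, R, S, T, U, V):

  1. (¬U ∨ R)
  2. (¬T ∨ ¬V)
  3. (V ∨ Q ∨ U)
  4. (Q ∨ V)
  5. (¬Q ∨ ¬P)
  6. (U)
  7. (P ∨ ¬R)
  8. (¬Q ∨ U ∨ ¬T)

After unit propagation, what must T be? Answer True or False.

False

(U) is a unit clause: U = True.
(¬U ∨ R): since U = True, the clause reduces to (R). R = True.
From (P ∨ ¬R) and R = True: P = True.
In (¬Q ∨ ¬P), ¬P is now false; ¬Q must hold, so Q = False.
(V ∨ Q): since Q = False, the clause reduces to (V). V = True.
(¬T ∨ ¬V): since V = True, the clause reduces to (¬T). T = False.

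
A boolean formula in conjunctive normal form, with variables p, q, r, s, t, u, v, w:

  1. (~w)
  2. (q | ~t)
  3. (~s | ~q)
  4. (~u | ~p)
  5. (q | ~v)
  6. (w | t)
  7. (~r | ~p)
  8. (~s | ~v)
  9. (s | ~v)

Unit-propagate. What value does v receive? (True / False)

(~w) is a unit clause: w = False.
From (w | t) and w = False: t = True.
From (q | ~t) and t = True: q = True.
In (~q | ~s), ~q is now false; ~s must hold, so s = False.
In (s | ~v), s is now false; ~v must hold, so v = False.

False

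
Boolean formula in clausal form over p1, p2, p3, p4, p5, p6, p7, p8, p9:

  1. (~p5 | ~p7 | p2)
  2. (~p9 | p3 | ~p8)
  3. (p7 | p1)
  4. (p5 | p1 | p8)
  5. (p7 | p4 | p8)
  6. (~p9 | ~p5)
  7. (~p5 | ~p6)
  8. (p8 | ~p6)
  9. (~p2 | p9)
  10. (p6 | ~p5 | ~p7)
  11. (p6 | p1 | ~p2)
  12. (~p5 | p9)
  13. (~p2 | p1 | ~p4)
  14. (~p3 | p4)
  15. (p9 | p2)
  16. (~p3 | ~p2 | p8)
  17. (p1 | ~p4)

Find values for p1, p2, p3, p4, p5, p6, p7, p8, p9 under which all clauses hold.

p1=True, p2=False, p3=True, p4=True, p5=False, p6=True, p7=False, p8=True, p9=True

p1 occurs only positively in the remaining clauses — set p1 = True.
Try p2 = False.
  then p9 is forced to True.
  then p5 is forced to False.
Try p3 = True.
  then p4 is forced to True.
Try p6 = True.
  then p8 is forced to True.
p7 is now unconstrained; take p7 = False.
Every clause has at least one true literal under this assignment.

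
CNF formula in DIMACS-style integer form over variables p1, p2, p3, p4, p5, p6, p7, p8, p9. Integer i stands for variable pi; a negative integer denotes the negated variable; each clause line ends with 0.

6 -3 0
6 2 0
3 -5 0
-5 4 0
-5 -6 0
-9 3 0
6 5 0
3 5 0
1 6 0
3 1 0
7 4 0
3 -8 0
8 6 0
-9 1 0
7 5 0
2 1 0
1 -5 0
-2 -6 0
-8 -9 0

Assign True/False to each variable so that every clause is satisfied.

p1=1, p2=0, p3=1, p4=0, p5=0, p6=1, p7=1, p8=0, p9=1

Check each clause:
  1. (~p3 \/ p6) — p6 is true.
  2. (p2 \/ p6) — p6 is true.
  3. (p3 \/ ~p5) — p3 is true.
  4. (~p5 \/ p4) — ~p5 is true.
  5. (~p6 \/ ~p5) — ~p5 is true.
  6. (~p9 \/ p3) — p3 is true.
  7. (p6 \/ p5) — p6 is true.
  8. (p5 \/ p3) — p3 is true.
  9. (p6 \/ p1) — p1 is true.
  10. (p3 \/ p1) — p1 is true.
  11. (p4 \/ p7) — p7 is true.
  12. (p3 \/ ~p8) — ~p8 is true.
  13. (p6 \/ p8) — p6 is true.
  14. (p1 \/ ~p9) — p1 is true.
  15. (p5 \/ p7) — p7 is true.
  16. (p2 \/ p1) — p1 is true.
  17. (~p5 \/ p1) — p1 is true.
  18. (~p2 \/ ~p6) — ~p2 is true.
  19. (~p8 \/ ~p9) — ~p8 is true.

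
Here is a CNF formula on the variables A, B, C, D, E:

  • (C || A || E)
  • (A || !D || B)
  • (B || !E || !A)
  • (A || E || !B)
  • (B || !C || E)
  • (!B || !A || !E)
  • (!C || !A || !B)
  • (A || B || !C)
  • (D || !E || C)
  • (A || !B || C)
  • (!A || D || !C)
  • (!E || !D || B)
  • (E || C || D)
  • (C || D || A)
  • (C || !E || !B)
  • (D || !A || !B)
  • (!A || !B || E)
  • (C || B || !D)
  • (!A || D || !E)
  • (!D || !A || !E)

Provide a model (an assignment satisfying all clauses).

A=0  B=1  C=1  D=0  E=1

Check each clause:
  1. (C || E || A) — C is true.
  2. (!D || B || A) — B is true.
  3. (!E || B || !A) — B is true.
  4. (A || E || !B) — E is true.
  5. (!C || E || B) — B is true.
  6. (!E || !A || !B) — !A is true.
  7. (!A || !C || !B) — !A is true.
  8. (!C || A || B) — B is true.
  9. (C || !E || D) — C is true.
  10. (!B || C || A) — C is true.
  11. (!A || !C || D) — !A is true.
  12. (!E || !D || B) — B is true.
  13. (D || C || E) — C is true.
  14. (C || A || D) — C is true.
  15. (!B || !E || C) — C is true.
  16. (D || !B || !A) — !A is true.
  17. (E || !A || !B) — E is true.
  18. (B || C || !D) — B is true.
  19. (!E || D || !A) — !A is true.
  20. (!A || !E || !D) — !D is true.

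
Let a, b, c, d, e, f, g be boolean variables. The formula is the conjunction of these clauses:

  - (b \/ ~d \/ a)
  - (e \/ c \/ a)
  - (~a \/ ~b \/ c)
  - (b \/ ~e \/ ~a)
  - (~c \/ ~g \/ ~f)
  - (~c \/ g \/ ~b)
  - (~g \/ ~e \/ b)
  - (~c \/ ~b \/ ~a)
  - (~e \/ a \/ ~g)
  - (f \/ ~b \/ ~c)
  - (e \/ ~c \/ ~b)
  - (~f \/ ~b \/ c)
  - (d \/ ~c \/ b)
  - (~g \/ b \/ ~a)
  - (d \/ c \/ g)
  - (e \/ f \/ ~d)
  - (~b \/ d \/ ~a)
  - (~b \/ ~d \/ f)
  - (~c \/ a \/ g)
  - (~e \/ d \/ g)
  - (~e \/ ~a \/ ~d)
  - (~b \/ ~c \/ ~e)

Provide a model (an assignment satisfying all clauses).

a=True  b=False  c=True  d=True  e=False  f=True  g=False

Check each clause:
  1. (~d \/ b \/ a) — a is true.
  2. (c \/ a \/ e) — a is true.
  3. (~a \/ c \/ ~b) — c is true.
  4. (~a \/ ~e \/ b) — ~e is true.
  5. (~f \/ ~g \/ ~c) — ~g is true.
  6. (~c \/ g \/ ~b) — ~b is true.
  7. (b \/ ~e \/ ~g) — ~g is true.
  8. (~a \/ ~b \/ ~c) — ~b is true.
  9. (~e \/ a \/ ~g) — a is true.
  10. (f \/ ~b \/ ~c) — f is true.
  11. (~b \/ ~c \/ e) — ~b is true.
  12. (c \/ ~f \/ ~b) — c is true.
  13. (~c \/ d \/ b) — d is true.
  14. (b \/ ~a \/ ~g) — ~g is true.
  15. (c \/ g \/ d) — c is true.
  16. (f \/ ~d \/ e) — f is true.
  17. (~b \/ d \/ ~a) — d is true.
  18. (~d \/ f \/ ~b) — f is true.
  19. (~c \/ g \/ a) — a is true.
  20. (~e \/ d \/ g) — ~e is true.
  21. (~d \/ ~a \/ ~e) — ~e is true.
  22. (~c \/ ~b \/ ~e) — ~e is true.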